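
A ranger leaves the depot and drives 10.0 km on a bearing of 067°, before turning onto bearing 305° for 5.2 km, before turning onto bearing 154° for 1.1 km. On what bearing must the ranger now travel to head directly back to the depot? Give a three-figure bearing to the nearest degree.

Leg 1 (067°, 10.0 km): east 10.0 sin 67° = 9.21, north 10.0 cos 67° = 3.91
Leg 2 (305°, 5.2 km): east 5.2 sin 305° = -4.26, north 5.2 cos 305° = 2.98
Leg 3 (154°, 1.1 km): east 1.1 sin 154° = 0.48, north 1.1 cos 154° = -0.99
Net displacement: 5.43 east, 5.90 north. Direction back to start is (-5.43, -5.90): bearing = atan2(-5.43, -5.90) mod 360° = 222.61° ≈ 223°.

223°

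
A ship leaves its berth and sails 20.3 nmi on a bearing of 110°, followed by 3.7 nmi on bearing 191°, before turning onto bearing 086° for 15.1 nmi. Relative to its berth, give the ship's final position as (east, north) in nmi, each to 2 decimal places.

Leg 1 (110°, 20.3 nmi): east 20.3 sin 110° = 19.08, north 20.3 cos 110° = -6.94
Leg 2 (191°, 3.7 nmi): east 3.7 sin 191° = -0.71, north 3.7 cos 191° = -3.63
Leg 3 (086°, 15.1 nmi): east 15.1 sin 86° = 15.06, north 15.1 cos 86° = 1.05
Summing: 33.43 nmi east, -9.52 nmi north → (33.43, -9.52).

(33.43, -9.52)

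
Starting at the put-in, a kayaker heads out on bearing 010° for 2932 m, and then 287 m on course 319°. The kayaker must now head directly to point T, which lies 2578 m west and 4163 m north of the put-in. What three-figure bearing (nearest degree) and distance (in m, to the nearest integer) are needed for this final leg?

Leg 1 (010°, 2932 m): east 2932 sin 10° = 509.14, north 2932 cos 10° = 2887.46
Leg 2 (319°, 287 m): east 287 sin 319° = -188.29, north 287 cos 319° = 216.60
Current position: (320.85, 3104.06). Target: (-2578, 4163). Remaining: Δeast = -2898.85, Δnorth = 1058.94.
Bearing = atan2(-2898.85, 1058.94) mod 360° = 290.07°; distance = √((-2898.85)² + (1058.94)²) = 3086.207 m.

290°, 3086 m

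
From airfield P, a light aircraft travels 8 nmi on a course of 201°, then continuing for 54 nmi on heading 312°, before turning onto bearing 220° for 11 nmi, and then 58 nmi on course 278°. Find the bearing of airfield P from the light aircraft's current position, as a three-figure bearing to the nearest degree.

Leg 1 (201°, 8 nmi): east 8 sin 201° = -2.87, north 8 cos 201° = -7.47
Leg 2 (312°, 54 nmi): east 54 sin 312° = -40.13, north 54 cos 312° = 36.13
Leg 3 (220°, 11 nmi): east 11 sin 220° = -7.07, north 11 cos 220° = -8.43
Leg 4 (278°, 58 nmi): east 58 sin 278° = -57.44, north 58 cos 278° = 8.07
Net displacement: -107.50 east, 28.31 north. Direction back to start is (107.50, -28.31): bearing = atan2(107.50, -28.31) mod 360° = 104.75° ≈ 105°.

105°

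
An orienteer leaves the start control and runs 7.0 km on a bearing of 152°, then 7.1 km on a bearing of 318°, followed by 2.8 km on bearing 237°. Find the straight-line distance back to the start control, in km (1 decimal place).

Leg 1 (152°, 7.0 km): east 7.0 sin 152° = 3.29, north 7.0 cos 152° = -6.18
Leg 2 (318°, 7.1 km): east 7.1 sin 318° = -4.75, north 7.1 cos 318° = 5.28
Leg 3 (237°, 2.8 km): east 2.8 sin 237° = -2.35, north 2.8 cos 237° = -1.52
Net: -3.81 east, -2.43 north. Distance = √((-3.81)² + (-2.43)²) = 4.521 km.

4.5 km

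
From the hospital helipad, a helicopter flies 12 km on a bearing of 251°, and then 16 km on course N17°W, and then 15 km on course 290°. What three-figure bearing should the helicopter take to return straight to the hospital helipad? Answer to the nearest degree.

119°

Leg 1 (251°, 12 km): east 12 sin 251° = -11.35, north 12 cos 251° = -3.91
Leg 2 (N17°W, 16 km): east 16 sin 343° = -4.68, north 16 cos 343° = 15.30
Leg 3 (290°, 15 km): east 15 sin 290° = -14.10, north 15 cos 290° = 5.13
Net displacement: -30.12 east, 16.52 north. Direction back to start is (30.12, -16.52): bearing = atan2(30.12, -16.52) mod 360° = 118.75° ≈ 119°.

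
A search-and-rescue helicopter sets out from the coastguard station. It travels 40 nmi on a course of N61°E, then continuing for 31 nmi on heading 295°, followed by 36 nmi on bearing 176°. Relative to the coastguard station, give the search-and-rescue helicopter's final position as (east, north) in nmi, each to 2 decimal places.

(9.40, -3.42)

Leg 1 (N61°E, 40 nmi): east 40 sin 61° = 34.98, north 40 cos 61° = 19.39
Leg 2 (295°, 31 nmi): east 31 sin 295° = -28.10, north 31 cos 295° = 13.10
Leg 3 (176°, 36 nmi): east 36 sin 176° = 2.51, north 36 cos 176° = -35.91
Summing: 9.40 nmi east, -3.42 nmi north → (9.40, -3.42).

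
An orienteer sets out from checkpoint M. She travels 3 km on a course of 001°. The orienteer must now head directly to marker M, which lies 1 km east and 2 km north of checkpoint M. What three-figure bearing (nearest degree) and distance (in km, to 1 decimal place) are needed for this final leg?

Leg 1 (001°, 3 km): east 3 sin 1° = 0.05, north 3 cos 1° = 3.00
Current position: (0.05, 3.00). Target: (1, 2). Remaining: Δeast = 0.95, Δnorth = -1.00.
Bearing = atan2(0.95, -1.00) mod 360° = 136.53°; distance = √((0.95)² + (-1.00)²) = 1.377 km.

137°, 1.4 km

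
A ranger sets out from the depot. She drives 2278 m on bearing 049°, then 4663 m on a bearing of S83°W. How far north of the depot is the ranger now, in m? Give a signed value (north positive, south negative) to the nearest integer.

Leg 1 (049°, 2278 m): east 2278 sin 49° = 1719.23, north 2278 cos 49° = 1494.50
Leg 2 (S83°W, 4663 m): east 4663 sin 263° = -4628.24, north 4663 cos 263° = -568.28
Net north component: 926.23 m.

926 m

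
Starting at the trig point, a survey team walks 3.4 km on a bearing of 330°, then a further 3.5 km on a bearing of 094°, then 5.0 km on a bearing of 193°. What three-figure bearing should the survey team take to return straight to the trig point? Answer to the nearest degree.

Leg 1 (330°, 3.4 km): east 3.4 sin 330° = -1.70, north 3.4 cos 330° = 2.94
Leg 2 (094°, 3.5 km): east 3.5 sin 94° = 3.49, north 3.5 cos 94° = -0.24
Leg 3 (193°, 5.0 km): east 5.0 sin 193° = -1.12, north 5.0 cos 193° = -4.87
Net displacement: 0.67 east, -2.17 north. Direction back to start is (-0.67, 2.17): bearing = atan2(-0.67, 2.17) mod 360° = 342.93° ≈ 343°.

343°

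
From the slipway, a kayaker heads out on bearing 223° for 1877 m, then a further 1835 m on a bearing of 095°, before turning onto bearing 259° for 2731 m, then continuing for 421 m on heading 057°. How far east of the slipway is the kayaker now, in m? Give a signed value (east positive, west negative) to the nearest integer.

-1780 m

Leg 1 (223°, 1877 m): east 1877 sin 223° = -1280.11, north 1877 cos 223° = -1372.75
Leg 2 (095°, 1835 m): east 1835 sin 95° = 1828.02, north 1835 cos 95° = -159.93
Leg 3 (259°, 2731 m): east 2731 sin 259° = -2680.82, north 2731 cos 259° = -521.10
Leg 4 (057°, 421 m): east 421 sin 57° = 353.08, north 421 cos 57° = 229.29
Net east component: -1779.84 m.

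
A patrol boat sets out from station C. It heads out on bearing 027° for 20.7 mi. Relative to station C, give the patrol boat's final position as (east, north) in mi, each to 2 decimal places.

Leg 1 (027°, 20.7 mi): east 20.7 sin 27° = 9.40, north 20.7 cos 27° = 18.44
Summing: 9.40 mi east, 18.44 mi north → (9.40, 18.44).

(9.40, 18.44)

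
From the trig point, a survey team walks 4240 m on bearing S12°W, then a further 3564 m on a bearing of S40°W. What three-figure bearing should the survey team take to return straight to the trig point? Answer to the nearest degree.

025°

Leg 1 (S12°W, 4240 m): east 4240 sin 192° = -881.55, north 4240 cos 192° = -4147.35
Leg 2 (S40°W, 3564 m): east 3564 sin 220° = -2290.90, north 3564 cos 220° = -2730.18
Net displacement: -3172.44 east, -6877.53 north. Direction back to start is (3172.44, 6877.53): bearing = atan2(3172.44, 6877.53) mod 360° = 24.76° ≈ 025°.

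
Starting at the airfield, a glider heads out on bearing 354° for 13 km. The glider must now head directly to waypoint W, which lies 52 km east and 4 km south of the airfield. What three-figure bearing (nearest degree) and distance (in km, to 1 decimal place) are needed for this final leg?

108°, 56.0 km

Leg 1 (354°, 13 km): east 13 sin 354° = -1.36, north 13 cos 354° = 12.93
Current position: (-1.36, 12.93). Target: (52, -4). Remaining: Δeast = 53.36, Δnorth = -16.93.
Bearing = atan2(53.36, -16.93) mod 360° = 107.60°; distance = √((53.36)² + (-16.93)²) = 55.980 km.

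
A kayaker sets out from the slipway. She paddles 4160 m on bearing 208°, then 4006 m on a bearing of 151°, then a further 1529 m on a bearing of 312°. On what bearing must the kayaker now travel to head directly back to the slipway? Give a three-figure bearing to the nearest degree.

Leg 1 (208°, 4160 m): east 4160 sin 208° = -1953.00, north 4160 cos 208° = -3673.06
Leg 2 (151°, 4006 m): east 4006 sin 151° = 1942.15, north 4006 cos 151° = -3503.73
Leg 3 (312°, 1529 m): east 1529 sin 312° = -1136.27, north 1529 cos 312° = 1023.10
Net displacement: -1147.12 east, -6153.69 north. Direction back to start is (1147.12, 6153.69): bearing = atan2(1147.12, 6153.69) mod 360° = 10.56° ≈ 011°.

011°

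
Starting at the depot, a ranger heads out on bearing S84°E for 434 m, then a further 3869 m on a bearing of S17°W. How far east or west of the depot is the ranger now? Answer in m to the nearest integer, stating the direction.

Leg 1 (S84°E, 434 m): east 434 sin 96° = 431.62, north 434 cos 96° = -45.37
Leg 2 (S17°W, 3869 m): east 3869 sin 197° = -1131.19, north 3869 cos 197° = -3699.94
Net east component: -699.56 m.

700 m west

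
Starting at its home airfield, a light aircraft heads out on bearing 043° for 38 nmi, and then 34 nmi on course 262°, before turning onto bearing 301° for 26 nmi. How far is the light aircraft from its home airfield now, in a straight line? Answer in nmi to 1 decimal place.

47.2 nmi

Leg 1 (043°, 38 nmi): east 38 sin 43° = 25.92, north 38 cos 43° = 27.79
Leg 2 (262°, 34 nmi): east 34 sin 262° = -33.67, north 34 cos 262° = -4.73
Leg 3 (301°, 26 nmi): east 26 sin 301° = -22.29, north 26 cos 301° = 13.39
Net: -30.04 east, 36.45 north. Distance = √((-30.04)² + (36.45)²) = 47.234 nmi.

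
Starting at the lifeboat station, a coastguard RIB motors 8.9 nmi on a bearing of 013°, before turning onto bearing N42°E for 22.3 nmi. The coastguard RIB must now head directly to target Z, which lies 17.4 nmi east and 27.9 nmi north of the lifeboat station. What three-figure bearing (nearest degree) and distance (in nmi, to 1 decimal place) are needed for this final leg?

010°, 2.7 nmi

Leg 1 (013°, 8.9 nmi): east 8.9 sin 13° = 2.00, north 8.9 cos 13° = 8.67
Leg 2 (N42°E, 22.3 nmi): east 22.3 sin 42° = 14.92, north 22.3 cos 42° = 16.57
Current position: (16.92, 25.24). Target: (17.4, 27.9). Remaining: Δeast = 0.48, Δnorth = 2.66.
Bearing = atan2(0.48, 2.66) mod 360° = 10.17°; distance = √((0.48)² + (2.66)²) = 2.698 nmi.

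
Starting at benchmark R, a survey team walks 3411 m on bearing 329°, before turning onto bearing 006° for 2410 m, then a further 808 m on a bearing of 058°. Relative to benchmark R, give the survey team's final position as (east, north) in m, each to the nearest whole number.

Leg 1 (329°, 3411 m): east 3411 sin 329° = -1756.79, north 3411 cos 329° = 2923.80
Leg 2 (006°, 2410 m): east 2410 sin 6° = 251.91, north 2410 cos 6° = 2396.80
Leg 3 (058°, 808 m): east 808 sin 58° = 685.22, north 808 cos 58° = 428.17
Summing: -819.66 m east, 5748.77 m north → (-820, 5749).

(-820, 5749)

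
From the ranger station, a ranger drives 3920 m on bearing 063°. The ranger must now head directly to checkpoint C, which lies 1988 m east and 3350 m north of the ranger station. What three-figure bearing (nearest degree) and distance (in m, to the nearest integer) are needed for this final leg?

Leg 1 (063°, 3920 m): east 3920 sin 63° = 3492.75, north 3920 cos 63° = 1779.64
Current position: (3492.75, 1779.64). Target: (1988, 3350). Remaining: Δeast = -1504.75, Δnorth = 1570.36.
Bearing = atan2(-1504.75, 1570.36) mod 360° = 316.22°; distance = √((-1504.75)² + (1570.36)²) = 2174.921 m.

316°, 2175 m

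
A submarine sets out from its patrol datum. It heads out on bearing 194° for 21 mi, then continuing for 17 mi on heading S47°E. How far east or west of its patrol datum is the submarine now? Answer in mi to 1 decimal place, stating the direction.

Leg 1 (194°, 21 mi): east 21 sin 194° = -5.08, north 21 cos 194° = -20.38
Leg 2 (S47°E, 17 mi): east 17 sin 133° = 12.43, north 17 cos 133° = -11.59
Net east component: 7.35 mi.

7.4 mi east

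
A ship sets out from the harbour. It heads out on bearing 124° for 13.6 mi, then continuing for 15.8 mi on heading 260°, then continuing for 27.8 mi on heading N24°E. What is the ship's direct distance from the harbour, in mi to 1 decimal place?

16.6 mi

Leg 1 (124°, 13.6 mi): east 13.6 sin 124° = 11.27, north 13.6 cos 124° = -7.61
Leg 2 (260°, 15.8 mi): east 15.8 sin 260° = -15.56, north 15.8 cos 260° = -2.74
Leg 3 (N24°E, 27.8 mi): east 27.8 sin 24° = 11.31, north 27.8 cos 24° = 25.40
Net: 7.02 east, 15.05 north. Distance = √((7.02)² + (15.05)²) = 16.606 mi.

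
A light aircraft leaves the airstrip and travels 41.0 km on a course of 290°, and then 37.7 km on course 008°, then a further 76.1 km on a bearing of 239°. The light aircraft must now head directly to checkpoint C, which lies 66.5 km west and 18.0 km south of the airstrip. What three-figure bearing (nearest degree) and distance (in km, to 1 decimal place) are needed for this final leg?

Leg 1 (290°, 41.0 km): east 41.0 sin 290° = -38.53, north 41.0 cos 290° = 14.02
Leg 2 (008°, 37.7 km): east 37.7 sin 8° = 5.25, north 37.7 cos 8° = 37.33
Leg 3 (239°, 76.1 km): east 76.1 sin 239° = -65.23, north 76.1 cos 239° = -39.19
Current position: (-98.51, 12.16). Target: (-66.5, -18.0). Remaining: Δeast = 32.01, Δnorth = -30.16.
Bearing = atan2(32.01, -30.16) mod 360° = 133.30°; distance = √((32.01)² + (-30.16)²) = 43.982 km.

133°, 44.0 km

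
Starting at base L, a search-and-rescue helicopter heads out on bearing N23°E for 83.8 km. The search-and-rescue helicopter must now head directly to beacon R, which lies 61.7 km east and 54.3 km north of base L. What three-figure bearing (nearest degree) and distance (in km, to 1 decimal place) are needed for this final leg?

128°, 36.9 km

Leg 1 (N23°E, 83.8 km): east 83.8 sin 23° = 32.74, north 83.8 cos 23° = 77.14
Current position: (32.74, 77.14). Target: (61.7, 54.3). Remaining: Δeast = 28.96, Δnorth = -22.84.
Bearing = atan2(28.96, -22.84) mod 360° = 128.26°; distance = √((28.96)² + (-22.84)²) = 36.879 km.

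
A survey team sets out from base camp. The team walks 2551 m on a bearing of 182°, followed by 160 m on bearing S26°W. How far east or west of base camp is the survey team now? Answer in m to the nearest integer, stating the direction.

159 m west

Leg 1 (182°, 2551 m): east 2551 sin 182° = -89.03, north 2551 cos 182° = -2549.45
Leg 2 (S26°W, 160 m): east 160 sin 206° = -70.14, north 160 cos 206° = -143.81
Net east component: -159.17 m.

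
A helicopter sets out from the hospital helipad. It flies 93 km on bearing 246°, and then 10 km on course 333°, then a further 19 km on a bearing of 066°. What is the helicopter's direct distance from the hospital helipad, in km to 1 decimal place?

Leg 1 (246°, 93 km): east 93 sin 246° = -84.96, north 93 cos 246° = -37.83
Leg 2 (333°, 10 km): east 10 sin 333° = -4.54, north 10 cos 333° = 8.91
Leg 3 (066°, 19 km): east 19 sin 66° = 17.36, north 19 cos 66° = 7.73
Net: -72.14 east, -21.19 north. Distance = √((-72.14)² + (-21.19)²) = 75.189 km.

75.2 km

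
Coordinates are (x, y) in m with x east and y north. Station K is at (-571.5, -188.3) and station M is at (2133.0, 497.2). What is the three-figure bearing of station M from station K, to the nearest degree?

076°

Δeast = 2133.0 − -571.5 = 2704.50; Δnorth = 497.2 − -188.3 = 685.50.
Bearing = atan2(Δeast, Δnorth) mod 360° = 75.78° ≈ 076°.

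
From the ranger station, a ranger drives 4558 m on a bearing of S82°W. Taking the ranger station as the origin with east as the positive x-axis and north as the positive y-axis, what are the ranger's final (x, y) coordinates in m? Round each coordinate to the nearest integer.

(-4514, -634)

Leg 1 (S82°W, 4558 m): east 4558 sin 262° = -4513.64, north 4558 cos 262° = -634.35
Summing: -4513.64 m east, -634.35 m north → (-4514, -634).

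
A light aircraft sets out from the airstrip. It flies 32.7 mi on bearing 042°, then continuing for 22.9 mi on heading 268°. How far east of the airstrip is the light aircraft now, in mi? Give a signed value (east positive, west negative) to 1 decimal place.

-1.0 mi

Leg 1 (042°, 32.7 mi): east 32.7 sin 42° = 21.88, north 32.7 cos 42° = 24.30
Leg 2 (268°, 22.9 mi): east 22.9 sin 268° = -22.89, north 22.9 cos 268° = -0.80
Net east component: -1.01 mi.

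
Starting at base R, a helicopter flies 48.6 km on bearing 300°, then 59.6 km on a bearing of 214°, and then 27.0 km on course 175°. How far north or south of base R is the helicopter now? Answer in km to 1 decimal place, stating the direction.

52.0 km south

Leg 1 (300°, 48.6 km): east 48.6 sin 300° = -42.09, north 48.6 cos 300° = 24.30
Leg 2 (214°, 59.6 km): east 59.6 sin 214° = -33.33, north 59.6 cos 214° = -49.41
Leg 3 (175°, 27.0 km): east 27.0 sin 175° = 2.35, north 27.0 cos 175° = -26.90
Net north component: -52.01 km.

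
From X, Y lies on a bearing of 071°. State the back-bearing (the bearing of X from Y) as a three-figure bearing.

251°

Back-bearing = 071° + 180° = 251°.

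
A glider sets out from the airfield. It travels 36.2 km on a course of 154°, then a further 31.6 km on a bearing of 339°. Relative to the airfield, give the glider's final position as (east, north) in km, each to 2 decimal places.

Leg 1 (154°, 36.2 km): east 36.2 sin 154° = 15.87, north 36.2 cos 154° = -32.54
Leg 2 (339°, 31.6 km): east 31.6 sin 339° = -11.32, north 31.6 cos 339° = 29.50
Summing: 4.54 km east, -3.04 km north → (4.54, -3.04).

(4.54, -3.04)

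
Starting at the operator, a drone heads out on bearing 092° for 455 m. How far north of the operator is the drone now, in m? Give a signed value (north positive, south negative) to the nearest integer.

-16 m

Leg 1 (092°, 455 m): east 455 sin 92° = 454.72, north 455 cos 92° = -15.88
Net north component: -15.88 m.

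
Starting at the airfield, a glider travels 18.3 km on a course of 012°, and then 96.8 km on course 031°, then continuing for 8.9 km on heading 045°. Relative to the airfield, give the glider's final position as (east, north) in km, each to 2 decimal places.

Leg 1 (012°, 18.3 km): east 18.3 sin 12° = 3.80, north 18.3 cos 12° = 17.90
Leg 2 (031°, 96.8 km): east 96.8 sin 31° = 49.86, north 96.8 cos 31° = 82.97
Leg 3 (045°, 8.9 km): east 8.9 sin 45° = 6.29, north 8.9 cos 45° = 6.29
Summing: 59.95 km east, 107.17 km north → (59.95, 107.17).

(59.95, 107.17)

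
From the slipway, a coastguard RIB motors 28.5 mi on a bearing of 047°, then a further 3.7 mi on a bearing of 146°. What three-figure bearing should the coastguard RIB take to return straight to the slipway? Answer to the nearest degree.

Leg 1 (047°, 28.5 mi): east 28.5 sin 47° = 20.84, north 28.5 cos 47° = 19.44
Leg 2 (146°, 3.7 mi): east 3.7 sin 146° = 2.07, north 3.7 cos 146° = -3.07
Net displacement: 22.91 east, 16.37 north. Direction back to start is (-22.91, -16.37): bearing = atan2(-22.91, -16.37) mod 360° = 234.46° ≈ 234°.

234°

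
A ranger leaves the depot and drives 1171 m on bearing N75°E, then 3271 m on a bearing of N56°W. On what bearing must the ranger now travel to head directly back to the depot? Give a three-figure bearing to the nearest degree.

Leg 1 (N75°E, 1171 m): east 1171 sin 75° = 1131.10, north 1171 cos 75° = 303.08
Leg 2 (N56°W, 3271 m): east 3271 sin 304° = -2711.78, north 3271 cos 304° = 1829.12
Net displacement: -1580.68 east, 2132.20 north. Direction back to start is (1580.68, -2132.20): bearing = atan2(1580.68, -2132.20) mod 360° = 143.45° ≈ 143°.

143°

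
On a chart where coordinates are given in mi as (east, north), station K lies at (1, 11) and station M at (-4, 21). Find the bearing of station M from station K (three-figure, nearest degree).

333°

Δeast = -4 − 1 = -5.00; Δnorth = 21 − 11 = 10.00.
Bearing = atan2(Δeast, Δnorth) mod 360° = 333.43° ≈ 333°.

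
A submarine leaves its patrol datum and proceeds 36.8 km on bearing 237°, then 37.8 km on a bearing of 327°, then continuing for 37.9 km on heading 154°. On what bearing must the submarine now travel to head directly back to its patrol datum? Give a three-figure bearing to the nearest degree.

057°

Leg 1 (237°, 36.8 km): east 36.8 sin 237° = -30.86, north 36.8 cos 237° = -20.04
Leg 2 (327°, 37.8 km): east 37.8 sin 327° = -20.59, north 37.8 cos 327° = 31.70
Leg 3 (154°, 37.9 km): east 37.9 sin 154° = 16.61, north 37.9 cos 154° = -34.06
Net displacement: -34.84 east, -22.41 north. Direction back to start is (34.84, 22.41): bearing = atan2(34.84, 22.41) mod 360° = 57.25° ≈ 057°.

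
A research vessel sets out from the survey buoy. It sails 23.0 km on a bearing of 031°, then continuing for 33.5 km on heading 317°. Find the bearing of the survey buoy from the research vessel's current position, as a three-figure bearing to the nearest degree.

Leg 1 (031°, 23.0 km): east 23.0 sin 31° = 11.85, north 23.0 cos 31° = 19.71
Leg 2 (317°, 33.5 km): east 33.5 sin 317° = -22.85, north 33.5 cos 317° = 24.50
Net displacement: -11.00 east, 44.22 north. Direction back to start is (11.00, -44.22): bearing = atan2(11.00, -44.22) mod 360° = 166.03° ≈ 166°.

166°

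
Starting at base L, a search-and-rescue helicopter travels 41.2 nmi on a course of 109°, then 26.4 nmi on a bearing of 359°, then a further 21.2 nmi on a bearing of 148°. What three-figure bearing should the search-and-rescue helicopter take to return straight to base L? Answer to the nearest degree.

Leg 1 (109°, 41.2 nmi): east 41.2 sin 109° = 38.96, north 41.2 cos 109° = -13.41
Leg 2 (359°, 26.4 nmi): east 26.4 sin 359° = -0.46, north 26.4 cos 359° = 26.40
Leg 3 (148°, 21.2 nmi): east 21.2 sin 148° = 11.23, north 21.2 cos 148° = -17.98
Net displacement: 49.73 east, -5.00 north. Direction back to start is (-49.73, 5.00): bearing = atan2(-49.73, 5.00) mod 360° = 275.74° ≈ 276°.

276°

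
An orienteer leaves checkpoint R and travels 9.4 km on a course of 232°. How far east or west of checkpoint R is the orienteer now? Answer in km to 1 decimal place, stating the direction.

Leg 1 (232°, 9.4 km): east 9.4 sin 232° = -7.41, north 9.4 cos 232° = -5.79
Net east component: -7.41 km.

7.4 km west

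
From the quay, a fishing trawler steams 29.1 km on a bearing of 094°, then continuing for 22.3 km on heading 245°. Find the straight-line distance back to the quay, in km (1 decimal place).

Leg 1 (094°, 29.1 km): east 29.1 sin 94° = 29.03, north 29.1 cos 94° = -2.03
Leg 2 (245°, 22.3 km): east 22.3 sin 245° = -20.21, north 22.3 cos 245° = -9.42
Net: 8.82 east, -11.45 north. Distance = √((8.82)² + (-11.45)²) = 14.456 km.

14.5 km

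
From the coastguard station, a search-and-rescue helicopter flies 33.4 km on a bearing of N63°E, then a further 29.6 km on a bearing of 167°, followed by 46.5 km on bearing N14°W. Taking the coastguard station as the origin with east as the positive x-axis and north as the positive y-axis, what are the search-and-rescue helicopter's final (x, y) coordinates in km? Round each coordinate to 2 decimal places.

(25.17, 31.44)

Leg 1 (N63°E, 33.4 km): east 33.4 sin 63° = 29.76, north 33.4 cos 63° = 15.16
Leg 2 (167°, 29.6 km): east 29.6 sin 167° = 6.66, north 29.6 cos 167° = -28.84
Leg 3 (N14°W, 46.5 km): east 46.5 sin 346° = -11.25, north 46.5 cos 346° = 45.12
Summing: 25.17 km east, 31.44 km north → (25.17, 31.44).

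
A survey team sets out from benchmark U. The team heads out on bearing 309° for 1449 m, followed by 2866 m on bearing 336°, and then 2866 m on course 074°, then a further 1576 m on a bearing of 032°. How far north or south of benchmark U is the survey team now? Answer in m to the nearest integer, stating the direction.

Leg 1 (309°, 1449 m): east 1449 sin 309° = -1126.08, north 1449 cos 309° = 911.89
Leg 2 (336°, 2866 m): east 2866 sin 336° = -1165.71, north 2866 cos 336° = 2618.22
Leg 3 (074°, 2866 m): east 2866 sin 74° = 2754.98, north 2866 cos 74° = 789.98
Leg 4 (032°, 1576 m): east 1576 sin 32° = 835.15, north 1576 cos 32° = 1336.52
Net north component: 5656.61 m.

5657 m north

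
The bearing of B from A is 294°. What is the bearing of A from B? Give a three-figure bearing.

114°

Back-bearing = 294° − 180° = 114°.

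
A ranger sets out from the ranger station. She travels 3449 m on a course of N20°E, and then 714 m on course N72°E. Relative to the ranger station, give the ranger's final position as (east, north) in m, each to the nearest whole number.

Leg 1 (N20°E, 3449 m): east 3449 sin 20° = 1179.63, north 3449 cos 20° = 3241.00
Leg 2 (N72°E, 714 m): east 714 sin 72° = 679.05, north 714 cos 72° = 220.64
Summing: 1858.68 m east, 3461.64 m north → (1859, 3462).

(1859, 3462)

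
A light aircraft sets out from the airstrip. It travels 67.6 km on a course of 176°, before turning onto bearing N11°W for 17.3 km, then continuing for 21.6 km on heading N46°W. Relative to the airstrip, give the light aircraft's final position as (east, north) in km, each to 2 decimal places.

(-14.12, -35.45)

Leg 1 (176°, 67.6 km): east 67.6 sin 176° = 4.72, north 67.6 cos 176° = -67.44
Leg 2 (N11°W, 17.3 km): east 17.3 sin 349° = -3.30, north 17.3 cos 349° = 16.98
Leg 3 (N46°W, 21.6 km): east 21.6 sin 314° = -15.54, north 21.6 cos 314° = 15.00
Summing: -14.12 km east, -35.45 km north → (-14.12, -35.45).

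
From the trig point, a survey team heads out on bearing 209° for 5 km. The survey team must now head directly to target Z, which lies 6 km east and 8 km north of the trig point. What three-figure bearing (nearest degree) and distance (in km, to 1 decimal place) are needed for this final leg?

Leg 1 (209°, 5 km): east 5 sin 209° = -2.42, north 5 cos 209° = -4.37
Current position: (-2.42, -4.37). Target: (6, 8). Remaining: Δeast = 8.42, Δnorth = 12.37.
Bearing = atan2(8.42, 12.37) mod 360° = 34.25°; distance = √((8.42)² + (12.37)²) = 14.969 km.

034°, 15.0 km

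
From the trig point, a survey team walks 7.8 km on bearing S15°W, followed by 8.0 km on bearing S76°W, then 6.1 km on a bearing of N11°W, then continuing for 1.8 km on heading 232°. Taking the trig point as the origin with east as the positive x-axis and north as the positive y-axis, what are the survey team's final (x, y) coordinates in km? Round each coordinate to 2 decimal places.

Leg 1 (S15°W, 7.8 km): east 7.8 sin 195° = -2.02, north 7.8 cos 195° = -7.53
Leg 2 (S76°W, 8.0 km): east 8.0 sin 256° = -7.76, north 8.0 cos 256° = -1.94
Leg 3 (N11°W, 6.1 km): east 6.1 sin 349° = -1.16, north 6.1 cos 349° = 5.99
Leg 4 (232°, 1.8 km): east 1.8 sin 232° = -1.42, north 1.8 cos 232° = -1.11
Summing: -12.36 km east, -4.59 km north → (-12.36, -4.59).

(-12.36, -4.59)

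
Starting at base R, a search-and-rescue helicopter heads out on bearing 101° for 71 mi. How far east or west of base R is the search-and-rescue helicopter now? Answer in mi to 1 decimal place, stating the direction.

Leg 1 (101°, 71 mi): east 71 sin 101° = 69.70, north 71 cos 101° = -13.55
Net east component: 69.70 mi.

69.7 mi east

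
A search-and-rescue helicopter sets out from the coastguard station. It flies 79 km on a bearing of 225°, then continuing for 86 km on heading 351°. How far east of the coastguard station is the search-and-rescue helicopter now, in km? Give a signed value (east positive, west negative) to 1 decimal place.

-69.3 km

Leg 1 (225°, 79 km): east 79 sin 225° = -55.86, north 79 cos 225° = -55.86
Leg 2 (351°, 86 km): east 86 sin 351° = -13.45, north 86 cos 351° = 84.94
Net east component: -69.31 km.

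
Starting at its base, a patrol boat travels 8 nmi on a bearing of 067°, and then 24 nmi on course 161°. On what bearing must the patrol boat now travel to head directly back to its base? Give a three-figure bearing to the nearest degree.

Leg 1 (067°, 8 nmi): east 8 sin 67° = 7.36, north 8 cos 67° = 3.13
Leg 2 (161°, 24 nmi): east 24 sin 161° = 7.81, north 24 cos 161° = -22.69
Net displacement: 15.18 east, -19.57 north. Direction back to start is (-15.18, 19.57): bearing = atan2(-15.18, 19.57) mod 360° = 322.20° ≈ 322°.

322°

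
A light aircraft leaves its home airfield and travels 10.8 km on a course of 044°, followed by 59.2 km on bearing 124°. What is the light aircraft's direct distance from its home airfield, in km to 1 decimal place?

Leg 1 (044°, 10.8 km): east 10.8 sin 44° = 7.50, north 10.8 cos 44° = 7.77
Leg 2 (124°, 59.2 km): east 59.2 sin 124° = 49.08, north 59.2 cos 124° = -33.10
Net: 56.58 east, -25.34 north. Distance = √((56.58)² + (-25.34)²) = 61.995 km.

62.0 km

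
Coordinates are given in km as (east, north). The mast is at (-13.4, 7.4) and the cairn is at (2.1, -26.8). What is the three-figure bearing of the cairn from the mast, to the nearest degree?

Δeast = 2.1 − -13.4 = 15.50; Δnorth = -26.8 − 7.4 = -34.20.
Bearing = atan2(Δeast, Δnorth) mod 360° = 155.62° ≈ 156°.

156°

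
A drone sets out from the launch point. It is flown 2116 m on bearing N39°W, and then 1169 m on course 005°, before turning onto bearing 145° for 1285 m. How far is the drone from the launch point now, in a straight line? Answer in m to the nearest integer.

Leg 1 (N39°W, 2116 m): east 2116 sin 321° = -1331.64, north 2116 cos 321° = 1644.44
Leg 2 (005°, 1169 m): east 1169 sin 5° = 101.89, north 1169 cos 5° = 1164.55
Leg 3 (145°, 1285 m): east 1285 sin 145° = 737.05, north 1285 cos 145° = -1052.61
Net: -492.71 east, 1756.38 north. Distance = √((-492.71)² + (1756.38)²) = 1824.183 m.

1824 m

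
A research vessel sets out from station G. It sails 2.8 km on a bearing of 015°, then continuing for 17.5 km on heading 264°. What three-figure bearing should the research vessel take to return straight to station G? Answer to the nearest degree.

Leg 1 (015°, 2.8 km): east 2.8 sin 15° = 0.72, north 2.8 cos 15° = 2.70
Leg 2 (264°, 17.5 km): east 17.5 sin 264° = -17.40, north 17.5 cos 264° = -1.83
Net displacement: -16.68 east, 0.88 north. Direction back to start is (16.68, -0.88): bearing = atan2(16.68, -0.88) mod 360° = 93.00° ≈ 093°.

093°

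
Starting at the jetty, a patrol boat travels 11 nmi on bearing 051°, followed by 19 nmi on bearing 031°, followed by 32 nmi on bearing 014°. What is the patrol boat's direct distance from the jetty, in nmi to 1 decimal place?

60.2 nmi

Leg 1 (051°, 11 nmi): east 11 sin 51° = 8.55, north 11 cos 51° = 6.92
Leg 2 (031°, 19 nmi): east 19 sin 31° = 9.79, north 19 cos 31° = 16.29
Leg 3 (014°, 32 nmi): east 32 sin 14° = 7.74, north 32 cos 14° = 31.05
Net: 26.08 east, 54.26 north. Distance = √((26.08)² + (54.26)²) = 60.199 nmi.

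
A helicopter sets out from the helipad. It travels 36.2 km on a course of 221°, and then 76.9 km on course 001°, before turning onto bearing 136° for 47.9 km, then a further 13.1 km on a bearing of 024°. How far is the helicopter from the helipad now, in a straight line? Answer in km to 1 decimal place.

Leg 1 (221°, 36.2 km): east 36.2 sin 221° = -23.75, north 36.2 cos 221° = -27.32
Leg 2 (001°, 76.9 km): east 76.9 sin 1° = 1.34, north 76.9 cos 1° = 76.89
Leg 3 (136°, 47.9 km): east 47.9 sin 136° = 33.27, north 47.9 cos 136° = -34.46
Leg 4 (024°, 13.1 km): east 13.1 sin 24° = 5.33, north 13.1 cos 24° = 11.97
Net: 16.20 east, 27.08 north. Distance = √((16.20)² + (27.08)²) = 31.552 km.

31.6 km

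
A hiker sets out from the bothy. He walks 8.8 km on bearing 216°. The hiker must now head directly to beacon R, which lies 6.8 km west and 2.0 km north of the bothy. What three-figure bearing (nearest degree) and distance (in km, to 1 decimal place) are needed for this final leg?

350°, 9.3 km

Leg 1 (216°, 8.8 km): east 8.8 sin 216° = -5.17, north 8.8 cos 216° = -7.12
Current position: (-5.17, -7.12). Target: (-6.8, 2.0). Remaining: Δeast = -1.63, Δnorth = 9.12.
Bearing = atan2(-1.63, 9.12) mod 360° = 349.88°; distance = √((-1.63)² + (9.12)²) = 9.263 km.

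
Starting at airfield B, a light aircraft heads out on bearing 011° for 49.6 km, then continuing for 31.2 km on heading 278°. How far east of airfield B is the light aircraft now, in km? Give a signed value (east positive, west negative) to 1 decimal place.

-21.4 km

Leg 1 (011°, 49.6 km): east 49.6 sin 11° = 9.46, north 49.6 cos 11° = 48.69
Leg 2 (278°, 31.2 km): east 31.2 sin 278° = -30.90, north 31.2 cos 278° = 4.34
Net east component: -21.43 km.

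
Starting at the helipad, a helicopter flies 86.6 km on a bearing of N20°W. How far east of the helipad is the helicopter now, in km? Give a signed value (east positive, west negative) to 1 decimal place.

-29.6 km

Leg 1 (N20°W, 86.6 km): east 86.6 sin 340° = -29.62, north 86.6 cos 340° = 81.38
Net east component: -29.62 km.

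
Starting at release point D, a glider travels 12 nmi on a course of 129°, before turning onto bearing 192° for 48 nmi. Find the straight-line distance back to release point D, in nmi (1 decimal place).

54.5 nmi

Leg 1 (129°, 12 nmi): east 12 sin 129° = 9.33, north 12 cos 129° = -7.55
Leg 2 (192°, 48 nmi): east 48 sin 192° = -9.98, north 48 cos 192° = -46.95
Net: -0.65 east, -54.50 north. Distance = √((-0.65)² + (-54.50)²) = 54.507 nmi.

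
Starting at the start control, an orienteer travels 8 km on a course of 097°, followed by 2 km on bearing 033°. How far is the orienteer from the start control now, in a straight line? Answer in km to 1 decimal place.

Leg 1 (097°, 8 km): east 8 sin 97° = 7.94, north 8 cos 97° = -0.97
Leg 2 (033°, 2 km): east 2 sin 33° = 1.09, north 2 cos 33° = 1.68
Net: 9.03 east, 0.70 north. Distance = √((9.03)² + (0.70)²) = 9.057 km.

9.1 km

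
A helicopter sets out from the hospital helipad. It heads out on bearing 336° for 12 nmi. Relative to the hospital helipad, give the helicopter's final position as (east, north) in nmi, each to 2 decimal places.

Leg 1 (336°, 12 nmi): east 12 sin 336° = -4.88, north 12 cos 336° = 10.96
Summing: -4.88 nmi east, 10.96 nmi north → (-4.88, 10.96).

(-4.88, 10.96)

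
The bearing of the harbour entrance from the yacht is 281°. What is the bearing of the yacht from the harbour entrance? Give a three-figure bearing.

101°

Back-bearing = 281° − 180° = 101°.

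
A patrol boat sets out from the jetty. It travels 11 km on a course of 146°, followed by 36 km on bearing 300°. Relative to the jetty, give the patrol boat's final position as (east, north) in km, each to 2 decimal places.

Leg 1 (146°, 11 km): east 11 sin 146° = 6.15, north 11 cos 146° = -9.12
Leg 2 (300°, 36 km): east 36 sin 300° = -31.18, north 36 cos 300° = 18.00
Summing: -25.03 km east, 8.88 km north → (-25.03, 8.88).

(-25.03, 8.88)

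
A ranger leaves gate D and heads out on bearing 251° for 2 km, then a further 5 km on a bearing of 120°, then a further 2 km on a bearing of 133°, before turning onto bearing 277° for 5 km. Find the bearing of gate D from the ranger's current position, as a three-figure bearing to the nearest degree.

Leg 1 (251°, 2 km): east 2 sin 251° = -1.89, north 2 cos 251° = -0.65
Leg 2 (120°, 5 km): east 5 sin 120° = 4.33, north 5 cos 120° = -2.50
Leg 3 (133°, 2 km): east 2 sin 133° = 1.46, north 2 cos 133° = -1.36
Leg 4 (277°, 5 km): east 5 sin 277° = -4.96, north 5 cos 277° = 0.61
Net displacement: -1.06 east, -3.91 north. Direction back to start is (1.06, 3.91): bearing = atan2(1.06, 3.91) mod 360° = 15.20° ≈ 015°.

015°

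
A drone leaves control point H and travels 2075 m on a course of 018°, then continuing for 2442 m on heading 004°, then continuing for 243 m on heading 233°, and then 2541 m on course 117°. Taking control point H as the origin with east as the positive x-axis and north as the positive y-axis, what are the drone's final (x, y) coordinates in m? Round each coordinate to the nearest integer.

(2882, 3110)

Leg 1 (018°, 2075 m): east 2075 sin 18° = 641.21, north 2075 cos 18° = 1973.44
Leg 2 (004°, 2442 m): east 2442 sin 4° = 170.35, north 2442 cos 4° = 2436.05
Leg 3 (233°, 243 m): east 243 sin 233° = -194.07, north 243 cos 233° = -146.24
Leg 4 (117°, 2541 m): east 2541 sin 117° = 2264.05, north 2541 cos 117° = -1153.59
Summing: 2881.53 m east, 3109.66 m north → (2882, 3110).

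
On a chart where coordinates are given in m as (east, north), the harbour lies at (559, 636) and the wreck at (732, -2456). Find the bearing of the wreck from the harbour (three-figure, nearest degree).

177°

Δeast = 732 − 559 = 173.00; Δnorth = -2456 − 636 = -3092.00.
Bearing = atan2(Δeast, Δnorth) mod 360° = 176.80° ≈ 177°.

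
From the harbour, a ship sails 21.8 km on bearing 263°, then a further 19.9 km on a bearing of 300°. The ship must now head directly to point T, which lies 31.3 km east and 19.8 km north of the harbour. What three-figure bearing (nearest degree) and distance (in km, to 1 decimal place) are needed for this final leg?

080°, 71.3 km

Leg 1 (263°, 21.8 km): east 21.8 sin 263° = -21.64, north 21.8 cos 263° = -2.66
Leg 2 (300°, 19.9 km): east 19.9 sin 300° = -17.23, north 19.9 cos 300° = 9.95
Current position: (-38.87, 7.29). Target: (31.3, 19.8). Remaining: Δeast = 70.17, Δnorth = 12.51.
Bearing = atan2(70.17, 12.51) mod 360° = 79.89°; distance = √((70.17)² + (12.51)²) = 71.277 km.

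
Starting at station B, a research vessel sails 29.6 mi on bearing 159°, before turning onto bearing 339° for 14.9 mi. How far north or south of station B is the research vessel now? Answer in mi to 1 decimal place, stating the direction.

Leg 1 (159°, 29.6 mi): east 29.6 sin 159° = 10.61, north 29.6 cos 159° = -27.63
Leg 2 (339°, 14.9 mi): east 14.9 sin 339° = -5.34, north 14.9 cos 339° = 13.91
Net north component: -13.72 mi.

13.7 mi south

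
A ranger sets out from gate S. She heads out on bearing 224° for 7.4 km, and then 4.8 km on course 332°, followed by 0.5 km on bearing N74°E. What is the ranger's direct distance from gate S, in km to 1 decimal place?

Leg 1 (224°, 7.4 km): east 7.4 sin 224° = -5.14, north 7.4 cos 224° = -5.32
Leg 2 (332°, 4.8 km): east 4.8 sin 332° = -2.25, north 4.8 cos 332° = 4.24
Leg 3 (N74°E, 0.5 km): east 0.5 sin 74° = 0.48, north 0.5 cos 74° = 0.14
Net: -6.91 east, -0.95 north. Distance = √((-6.91)² + (-0.95)²) = 6.978 km.

7.0 km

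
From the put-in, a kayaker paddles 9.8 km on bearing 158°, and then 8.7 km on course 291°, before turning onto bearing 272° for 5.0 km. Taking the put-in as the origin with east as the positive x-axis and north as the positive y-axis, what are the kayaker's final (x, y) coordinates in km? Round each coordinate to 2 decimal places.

Leg 1 (158°, 9.8 km): east 9.8 sin 158° = 3.67, north 9.8 cos 158° = -9.09
Leg 2 (291°, 8.7 km): east 8.7 sin 291° = -8.12, north 8.7 cos 291° = 3.12
Leg 3 (272°, 5.0 km): east 5.0 sin 272° = -5.00, north 5.0 cos 272° = 0.17
Summing: -9.45 km east, -5.79 km north → (-9.45, -5.79).

(-9.45, -5.79)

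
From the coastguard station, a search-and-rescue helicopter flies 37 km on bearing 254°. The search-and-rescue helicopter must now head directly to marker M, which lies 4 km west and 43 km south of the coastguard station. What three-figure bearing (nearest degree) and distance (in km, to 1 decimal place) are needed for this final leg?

136°, 45.5 km

Leg 1 (254°, 37 km): east 37 sin 254° = -35.57, north 37 cos 254° = -10.20
Current position: (-35.57, -10.20). Target: (-4, -43). Remaining: Δeast = 31.57, Δnorth = -32.80.
Bearing = atan2(31.57, -32.80) mod 360° = 136.10°; distance = √((31.57)² + (-32.80)²) = 45.523 km.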